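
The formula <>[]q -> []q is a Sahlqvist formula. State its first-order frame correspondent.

the Euclidean property: forall x forall y forall z (Rxy & Rxz -> Ryz)

Replacing q by ¬q and contraposing gives the equivalent schema ◇q → □◇q.
Suppose ◇q→□◇q is valid. Take Rxy, Rxz and set V(q)={y}. Then ◇q at x, so □◇q at x, so ◇q at z, so some w with Rzw has q; w=y, i.e. Rzy. By symmetry of the argument, Ryz.
Conversely, any frame satisfying forall x forall y forall z (Rxy & Rxz -> Ryz) validates the schema.
So the correspondent is the Euclidean property.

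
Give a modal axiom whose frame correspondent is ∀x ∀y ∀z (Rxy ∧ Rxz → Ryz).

◇p → □◇p

A defining formula is ◇p → □◇p (the 5 axiom).
Suppose ◇p→□◇p is valid. Take Rxy, Rxz and set V(p)={y}. Then ◇p at x, so □◇p at x, so ◇p at z, so some w with Rzw has p; w=y, i.e. Rzy. By symmetry of the argument, Ryz.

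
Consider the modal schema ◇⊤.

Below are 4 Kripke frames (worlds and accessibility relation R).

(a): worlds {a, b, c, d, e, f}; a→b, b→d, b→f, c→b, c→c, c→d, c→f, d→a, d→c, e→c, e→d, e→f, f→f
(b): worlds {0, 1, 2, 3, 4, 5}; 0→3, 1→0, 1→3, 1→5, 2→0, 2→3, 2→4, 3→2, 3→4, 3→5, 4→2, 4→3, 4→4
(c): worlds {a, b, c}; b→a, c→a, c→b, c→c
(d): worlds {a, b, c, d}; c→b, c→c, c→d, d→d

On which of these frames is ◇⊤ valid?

This is the axiom for seriality; its first-order frame correspondent is ∀x ∃y Rxy.
(a): holds.
(b): fails — world 5 has no successor.
(c): fails — world a has no successor.
(d): fails — world a has no successor.
Valid on: (a).

(a)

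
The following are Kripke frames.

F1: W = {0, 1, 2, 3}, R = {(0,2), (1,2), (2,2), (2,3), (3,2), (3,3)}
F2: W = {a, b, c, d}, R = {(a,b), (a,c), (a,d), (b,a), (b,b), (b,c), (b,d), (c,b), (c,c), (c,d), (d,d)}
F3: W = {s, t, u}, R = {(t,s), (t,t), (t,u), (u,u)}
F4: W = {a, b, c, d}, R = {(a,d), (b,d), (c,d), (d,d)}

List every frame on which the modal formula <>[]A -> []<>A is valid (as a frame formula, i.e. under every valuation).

Frame correspondent (Sahlqvist): forall x forall y forall z (Rxy & Rxz -> exists w (Ryw & Rzw)) — i.e. convergence.
F1: satisfies the condition.
F2: satisfies the condition.
F3: fails — Rtt and Rts but t and s have no common successor.
F4: satisfies the condition.
Valid on: F1, F2, F4.

F1, F2, F4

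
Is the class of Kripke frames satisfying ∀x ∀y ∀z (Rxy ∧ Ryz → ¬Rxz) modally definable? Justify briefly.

Any modally definable frame class is closed under surjective bounded morphisms.
The 7-cycle (worlds a,b,c,d,e,f,g with a→b→c→d→e→f→g→a) is intransitive. Mapping every world to a single reflexive point • is a surjective bounded morphism; the reflexive point is not intransitive (R••∧R•• but R••).
So the class is not modally definable.

No — not modally definable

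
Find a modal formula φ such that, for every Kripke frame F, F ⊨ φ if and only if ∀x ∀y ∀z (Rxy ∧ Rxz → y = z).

◇s → □s

This is partial functionality; the standard corresponding axiom is CD: ◇s → □s.
Suppose ◇s→□s is valid. Take Rxy, Rxz and set V(s)={y}. Then ◇s at x, so □s at x, so s at z, i.e. z=y.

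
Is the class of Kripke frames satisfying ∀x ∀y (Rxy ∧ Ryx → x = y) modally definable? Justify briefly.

Not definable by any modal formula

If a class were modally definable it would be closed under surjective bounded morphisms (Goldblatt–Thomason).
The 6-cycle (worlds 0,1,2,3,4,5 with 0→1→2→3→4→5→0) is antisymmetric. Sending even-indexed worlds to s and odd-indexed worlds to t is a surjective bounded morphism onto the two-world frame with s↔t, which is not antisymmetric.
So the class is not modally definable.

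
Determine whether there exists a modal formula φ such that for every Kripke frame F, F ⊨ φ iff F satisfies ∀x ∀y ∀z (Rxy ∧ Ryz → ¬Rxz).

Any modally definable frame class is closed under surjective bounded morphisms.
The 3-cycle (worlds a,b,c with a→b→c→a) is intransitive. Mapping every world to a single reflexive point • is a surjective bounded morphism; the reflexive point is not intransitive (R••∧R•• but R••).
Hence intransitivity is not modally definable.

No — not modally definable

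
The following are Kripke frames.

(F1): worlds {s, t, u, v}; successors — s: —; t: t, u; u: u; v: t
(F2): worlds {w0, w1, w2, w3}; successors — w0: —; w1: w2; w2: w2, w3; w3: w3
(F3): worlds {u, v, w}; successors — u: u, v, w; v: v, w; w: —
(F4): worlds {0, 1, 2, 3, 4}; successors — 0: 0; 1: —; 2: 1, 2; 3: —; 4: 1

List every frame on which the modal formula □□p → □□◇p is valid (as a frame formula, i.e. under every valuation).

(F1), (F2)

Frame correspondent (Sahlqvist): ∀x ∀z (xR²z → ∃w (xR²w ∧ zRw)) — i.e. a generalized confluence (Geach) condition.
(F1): holds.
(F2): holds.
(F3): fails — uR²w but no t with uR²t and wRt.
(F4): fails — 2R²1 but no w with 2R²w and 1Rw.
Valid on: (F1), (F2).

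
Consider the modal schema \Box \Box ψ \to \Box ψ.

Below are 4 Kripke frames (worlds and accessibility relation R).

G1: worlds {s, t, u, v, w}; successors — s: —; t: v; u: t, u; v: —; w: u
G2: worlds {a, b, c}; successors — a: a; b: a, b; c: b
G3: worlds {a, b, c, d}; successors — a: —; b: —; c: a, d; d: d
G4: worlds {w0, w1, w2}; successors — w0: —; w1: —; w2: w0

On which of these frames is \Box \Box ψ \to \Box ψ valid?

The schema corresponds to density: \forall x \forall y (Rxy \to \exists z (Rxz \wedge Rzy)).
G1: fails — Rtv but no z with Rtz and Rzv.
G2: holds.
G3: fails — Rca but no z with Rcz and Rza.
G4: fails — Rw2w0 but no z with Rw2z and Rzw0.
Valid on: G2.

G2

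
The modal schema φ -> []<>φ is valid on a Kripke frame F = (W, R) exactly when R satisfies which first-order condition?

Suppose φ→□◇φ is valid. Take Rxy and set V(φ)={x}. Then φ at x, so □◇φ at x, so ◇φ at y, so some z with Ryz has φ; z=x, i.e. Ryx.
Conversely, on a frame with symmetry the schema holds at every world under every valuation.
Frame condition: forall x forall y (Rxy -> Ryx).

Symmetry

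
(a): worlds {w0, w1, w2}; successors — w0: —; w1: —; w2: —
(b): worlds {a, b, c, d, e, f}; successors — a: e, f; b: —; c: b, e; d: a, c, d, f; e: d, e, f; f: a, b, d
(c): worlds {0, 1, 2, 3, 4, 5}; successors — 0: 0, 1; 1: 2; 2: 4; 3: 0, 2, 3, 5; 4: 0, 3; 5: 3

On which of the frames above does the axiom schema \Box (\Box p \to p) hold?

(a)

The schema corresponds to shift-reflexivity: \forall x \forall y (Rxy \to Ryy).
(a): condition met.
(b): fails — Rdc but not Rcc.
(c): fails — R32 but not R22.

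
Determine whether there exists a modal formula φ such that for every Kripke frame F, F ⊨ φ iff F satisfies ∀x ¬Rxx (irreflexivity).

Any modally definable frame class is closed under surjective bounded morphisms.
The 4-cycle (worlds s,t,u,v with s→t→u→v→s) is irreflexive, and the map sending every world to a single reflexive point • is a surjective bounded morphism (forth: every edge maps to (•,•); back: every world has a successor). So any modal formula valid on the 4-cycle is also valid on the reflexive point, which is not irreflexive.
So the class is not modally definable.

No — not modally definable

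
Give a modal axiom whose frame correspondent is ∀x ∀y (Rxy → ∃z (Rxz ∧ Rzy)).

A defining formula is □□q → □q (the C4 axiom).

□□q → □q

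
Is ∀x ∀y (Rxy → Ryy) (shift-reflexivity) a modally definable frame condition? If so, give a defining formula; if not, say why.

This is a Sahlqvist condition; the T□ axiom □(□r → r) defines it.
Suppose □(□r→r) is valid. Take Rxy and set V(r)={w : Ryw}. Then at y, □r holds; since □(□r→r) at x, □r→r at y, so r at y, i.e. Ryy.

Yes, by □(□r → r)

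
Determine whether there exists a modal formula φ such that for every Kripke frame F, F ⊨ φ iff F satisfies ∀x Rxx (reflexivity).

Yes — defined by □q → q

Yes: it is reflexivity, defined by the T schema □q → q.
Suppose □q→q is valid. At any x set V(q)={w : Rxw}. Then □q holds at x, so q holds at x, i.e. Rxx.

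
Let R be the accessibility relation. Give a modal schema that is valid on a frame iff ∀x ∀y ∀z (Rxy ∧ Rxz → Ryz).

◇r → □◇r

This is the Euclidean property; the standard corresponding axiom is 5: ◇r → □◇r.
Suppose ◇r→□◇r is valid. Take Rxy, Rxz and set V(r)={y}. Then ◇r at x, so □◇r at x, so ◇r at z, so some w with Rzw has r; w=y, i.e. Rzy. By symmetry of the argument, Ryz.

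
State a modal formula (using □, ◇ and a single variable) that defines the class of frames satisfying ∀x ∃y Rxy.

This is seriality; the standard corresponding axiom is D: □s → ◇s.
Suppose □s→◇s is valid. At any x set V(s)=W. Then □s at x, so ◇s at x, so x has a successor.

□s → ◇s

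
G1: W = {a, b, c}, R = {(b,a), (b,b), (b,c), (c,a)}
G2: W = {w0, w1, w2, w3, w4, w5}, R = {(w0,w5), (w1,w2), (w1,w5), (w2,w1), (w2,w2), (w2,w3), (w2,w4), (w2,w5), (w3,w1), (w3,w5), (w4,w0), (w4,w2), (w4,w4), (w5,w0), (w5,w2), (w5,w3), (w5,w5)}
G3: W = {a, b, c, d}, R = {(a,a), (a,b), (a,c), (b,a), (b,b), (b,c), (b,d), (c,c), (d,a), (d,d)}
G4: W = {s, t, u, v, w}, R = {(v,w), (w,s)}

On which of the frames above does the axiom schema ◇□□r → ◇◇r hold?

Frame correspondent (Sahlqvist): ∀x ∀y (xRy → ∃w (yR²w ∧ xR²w)) — i.e. a generalized confluence (Geach) condition.
G1: fails — bRa but no w with aR²w and bR²w.
G2: satisfies the condition.
G3: satisfies the condition.
G4: fails — vRw but no w* with wR²w* and vR²w*.
Valid on: G2, G3.

G2, G3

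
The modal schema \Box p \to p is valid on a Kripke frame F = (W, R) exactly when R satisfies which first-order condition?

reflexivity

This is the T axiom.
It corresponds to reflexivity: \forall x Rxx.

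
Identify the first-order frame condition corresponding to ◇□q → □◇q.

Convergence

Suppose ◇□q→□◇q is valid. Take Rxy, Rxz and set V(q)={w : Ryw}. Then □q at y so ◇□q at x, so □◇q at x, so ◇q at z, giving w with Rzw and Ryw.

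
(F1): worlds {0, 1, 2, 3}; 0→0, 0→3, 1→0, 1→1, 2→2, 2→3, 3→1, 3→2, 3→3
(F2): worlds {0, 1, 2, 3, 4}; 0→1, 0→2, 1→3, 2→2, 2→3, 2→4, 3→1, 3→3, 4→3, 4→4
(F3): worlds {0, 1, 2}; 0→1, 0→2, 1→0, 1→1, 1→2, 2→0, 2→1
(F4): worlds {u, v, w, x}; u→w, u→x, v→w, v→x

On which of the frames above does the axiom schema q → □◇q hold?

Frame correspondent (Sahlqvist): ∀x ∀y (Rxy → Ryx) — i.e. symmetry.
(F1): fails — R10 but not R01.
(F2): fails — R02 but not R20.
(F3): satisfies the condition.
(F4): fails — Rvx but not Rxv.

(F3)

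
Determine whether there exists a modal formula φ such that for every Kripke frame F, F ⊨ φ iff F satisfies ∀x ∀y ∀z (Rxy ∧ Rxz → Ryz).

Yes: it is the Euclidean property, defined by the 5 schema ◇p → □◇p.
Suppose ◇p→□◇p is valid. Take Rxy, Rxz and set V(p)={y}. Then ◇p at x, so □◇p at x, so ◇p at z, so some w with Rzw has p; w=y, i.e. Rzy. By symmetry of the argument, Ryz.

Definable; ◇p → □◇p defines it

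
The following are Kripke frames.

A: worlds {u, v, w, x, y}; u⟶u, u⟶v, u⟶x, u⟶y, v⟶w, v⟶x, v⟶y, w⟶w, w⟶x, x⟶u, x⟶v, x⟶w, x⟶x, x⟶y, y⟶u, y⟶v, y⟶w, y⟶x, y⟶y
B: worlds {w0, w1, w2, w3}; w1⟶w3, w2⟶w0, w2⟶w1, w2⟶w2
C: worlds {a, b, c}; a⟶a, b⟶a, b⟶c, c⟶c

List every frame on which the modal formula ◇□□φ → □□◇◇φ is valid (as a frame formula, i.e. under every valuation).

A

The schema corresponds to a generalized confluence (Geach) condition: ∀x ∀y ∀z ((xRy ∧ xR²z) → ∃w (yR²w ∧ zR²w)).
A: condition met.
B: fails — w2Rw0, w2R²w0 but no w with w0R²w and w0R²w.
C: fails — bRa, bR²c but no w with aR²w and cR²w.
Valid on: A.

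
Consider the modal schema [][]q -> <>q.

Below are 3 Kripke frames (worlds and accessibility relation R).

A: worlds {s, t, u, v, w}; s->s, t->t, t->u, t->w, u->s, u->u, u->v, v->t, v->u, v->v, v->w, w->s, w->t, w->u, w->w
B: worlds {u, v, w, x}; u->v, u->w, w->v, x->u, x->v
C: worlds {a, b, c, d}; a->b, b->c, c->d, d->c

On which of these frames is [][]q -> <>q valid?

A

This is the axiom for a generalized confluence (Geach) condition; its first-order frame correspondent is forall x exists w (x R^2 w & xRw).
A: ✓.
B: fails — at v but no t with vR²t and vRt.
C: fails — at a but no w with aR²w and aRw.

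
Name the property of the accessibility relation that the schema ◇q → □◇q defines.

Suppose ◇q→□◇q is valid. Take Rxy, Rxz and set V(q)={y}. Then ◇q at x, so □◇q at x, so ◇q at z, so some w with Rzw has q; w=y, i.e. Rzy. By symmetry of the argument, Ryz.
The converse is a direct semantic check.
So the correspondent is the Euclidean property.

The Euclidean property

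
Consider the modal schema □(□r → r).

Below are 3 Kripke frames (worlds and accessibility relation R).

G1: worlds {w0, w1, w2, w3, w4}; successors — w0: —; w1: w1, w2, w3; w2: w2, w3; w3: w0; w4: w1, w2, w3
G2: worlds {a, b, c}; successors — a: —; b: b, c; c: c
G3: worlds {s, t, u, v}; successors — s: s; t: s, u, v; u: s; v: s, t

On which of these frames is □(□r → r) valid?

G2

Frame correspondent (Sahlqvist): ∀x ∀y (Rxy → Ryy) — i.e. shift-reflexivity.
G1: fails — Rw1w3 but not Rw3w3.
G2: condition met.
G3: fails — Rtv but not Rvv.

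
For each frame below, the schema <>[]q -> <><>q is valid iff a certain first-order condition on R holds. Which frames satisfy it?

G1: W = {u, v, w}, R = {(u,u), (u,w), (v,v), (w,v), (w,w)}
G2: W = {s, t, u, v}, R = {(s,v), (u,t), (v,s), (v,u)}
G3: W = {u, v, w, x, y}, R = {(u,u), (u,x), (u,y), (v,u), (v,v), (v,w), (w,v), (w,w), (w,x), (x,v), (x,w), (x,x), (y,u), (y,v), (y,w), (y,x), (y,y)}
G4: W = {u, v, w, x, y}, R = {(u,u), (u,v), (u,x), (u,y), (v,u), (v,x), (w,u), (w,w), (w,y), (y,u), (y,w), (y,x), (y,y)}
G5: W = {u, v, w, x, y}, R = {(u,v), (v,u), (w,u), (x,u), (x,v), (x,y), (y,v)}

G1, G3, G5

Frame correspondent (Sahlqvist): forall x forall y (xRy -> exists w (yRw & x R^2 w)) — i.e. a generalized confluence (Geach) condition.
G1: satisfies the condition.
G2: fails — uRt but no w with tRw and uR²w.
G3: satisfies the condition.
G4: fails — uRx but no t with xRt and uR²t.
G5: satisfies the condition.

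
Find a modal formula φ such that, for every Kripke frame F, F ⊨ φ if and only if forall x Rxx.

□q → q

This is reflexivity; the standard corresponding axiom is T: □q → q.
Suppose □q→q is valid. At any x set V(q)={w : Rxw}. Then □q holds at x, so q holds at x, i.e. Rxx.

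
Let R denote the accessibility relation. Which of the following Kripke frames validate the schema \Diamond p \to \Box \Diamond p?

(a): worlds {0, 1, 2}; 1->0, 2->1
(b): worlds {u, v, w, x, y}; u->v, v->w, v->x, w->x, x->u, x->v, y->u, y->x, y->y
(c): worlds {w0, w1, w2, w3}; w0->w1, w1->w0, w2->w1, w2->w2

Frame correspondent (Sahlqvist): \forall x \forall y \forall z (Rxy \wedge Rxz \to Ryz) — i.e. the Euclidean property.
(a): fails — R10 and R10 but not R00.
(b): fails — Ruv and Ruv but not Rvv.
(c): fails — Rw0w1 and Rw0w1 but not Rw1w1.

none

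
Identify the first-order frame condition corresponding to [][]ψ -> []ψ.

This schema is the C4 axiom.
Its frame correspondent is density — forall x forall y (Rxy -> exists z (Rxz & Rzy)).

Density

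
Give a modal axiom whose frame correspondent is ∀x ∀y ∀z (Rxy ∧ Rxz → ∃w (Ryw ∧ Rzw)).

This is convergence; the standard corresponding axiom is .2: ◇□ψ → □◇ψ.
Suppose ◇□ψ→□◇ψ is valid. Take Rxy, Rxz and set V(ψ)={w : Ryw}. Then □ψ at y so ◇□ψ at x, so □◇ψ at x, so ◇ψ at z, giving w with Rzw and Ryw.

◇□ψ → □◇ψ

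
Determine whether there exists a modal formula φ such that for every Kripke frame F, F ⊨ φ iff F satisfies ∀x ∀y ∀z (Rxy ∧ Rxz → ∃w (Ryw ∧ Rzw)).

Yes: it is convergence, defined by the .2 schema ◇□q → □◇q.
Suppose ◇□q→□◇q is valid. Take Rxy, Rxz and set V(q)={w : Ryw}. Then □q at y so ◇□q at x, so □◇q at x, so ◇q at z, giving w with Rzw and Ryw.

Yes — defined by ◇□q → □◇q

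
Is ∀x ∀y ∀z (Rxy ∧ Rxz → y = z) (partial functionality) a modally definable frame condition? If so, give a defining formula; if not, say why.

The condition is partial functionality. A defining modal formula is ◇q → □q.
Suppose ◇q→□q is valid. Take Rxy, Rxz and set V(q)={y}. Then ◇q at x, so □q at x, so q at z, i.e. z=y.

Yes — defined by ◇q → □q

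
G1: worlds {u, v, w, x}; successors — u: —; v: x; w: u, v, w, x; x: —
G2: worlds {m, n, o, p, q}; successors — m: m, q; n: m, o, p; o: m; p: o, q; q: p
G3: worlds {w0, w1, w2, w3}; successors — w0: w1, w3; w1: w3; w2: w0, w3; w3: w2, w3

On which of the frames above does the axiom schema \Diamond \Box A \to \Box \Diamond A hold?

G3

This is the axiom for convergence; its first-order frame correspondent is \forall x \forall y \forall z (Rxy \wedge Rxz \to \exists w (Ryw \wedge Rzw)).
G1: fails — Rvx and Rvx but x and x have no common successor.
G2: fails — Rmq and Rmm but q and m have no common successor.
G3: condition met.
Valid on: G3.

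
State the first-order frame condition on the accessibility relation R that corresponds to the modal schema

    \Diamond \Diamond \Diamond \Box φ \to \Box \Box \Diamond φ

This is a Sahlqvist (Geach-type) schema ◇^3□^1φ → □^2◇^1φ.
Minimal-valuation argument: fix x; take any y with xR^3y and any z with xR^2z. Set V(φ) to the set of worlds R-reachable from y in exactly 1 step. Then □^1φ holds at y, so the antecedent holds at x; validity forces ◇^1φ at z, giving a w with zR^1w and yR^1w.
First-order correspondent: \forall x \forall y \forall z ((x R^3 y \wedge x R^2 z) \to \exists w (yRw \wedge zRw)).

\forall x \forall y \forall z ((x R^3 y \wedge x R^2 z) \to \exists w (yRw \wedge zRw))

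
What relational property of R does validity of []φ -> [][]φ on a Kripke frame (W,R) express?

This is the 4 axiom.
It corresponds to transitivity: forall x forall y forall z (Rxy & Ryz -> Rxz).

transitivity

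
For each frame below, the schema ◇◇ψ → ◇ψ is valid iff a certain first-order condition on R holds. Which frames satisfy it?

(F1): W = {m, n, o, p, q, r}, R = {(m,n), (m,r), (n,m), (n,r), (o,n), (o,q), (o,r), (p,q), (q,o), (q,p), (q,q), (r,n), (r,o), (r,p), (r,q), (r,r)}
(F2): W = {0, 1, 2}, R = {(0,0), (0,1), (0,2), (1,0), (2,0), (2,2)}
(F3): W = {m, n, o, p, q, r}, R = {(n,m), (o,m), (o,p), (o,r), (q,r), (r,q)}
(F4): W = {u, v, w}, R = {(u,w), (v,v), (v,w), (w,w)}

Frame correspondent (Sahlqvist): ∀x ∀y ∀z (Rxy ∧ Ryz → Rxz) — i.e. transitivity.
(F1): fails — Rnr and Rrn but not Rnn.
(F2): fails — R10 and R02 but not R12.
(F3): fails — Ror and Rrq but not Roq.
(F4): ✓.

(F4)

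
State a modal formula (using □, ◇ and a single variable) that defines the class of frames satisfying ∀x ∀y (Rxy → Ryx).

This is symmetry; the standard corresponding axiom is B: p → □◇p.

p → □◇p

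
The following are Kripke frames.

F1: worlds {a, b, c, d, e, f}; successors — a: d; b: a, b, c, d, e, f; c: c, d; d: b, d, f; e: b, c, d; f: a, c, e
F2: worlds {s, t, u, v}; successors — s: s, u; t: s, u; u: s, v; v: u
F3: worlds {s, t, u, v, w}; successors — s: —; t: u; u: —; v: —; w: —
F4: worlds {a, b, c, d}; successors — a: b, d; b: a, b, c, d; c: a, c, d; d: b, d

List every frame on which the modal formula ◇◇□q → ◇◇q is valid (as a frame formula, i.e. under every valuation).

Frame correspondent (Sahlqvist): ∀x ∀y (xR²y → ∃w (yRw ∧ xR²w)) — i.e. a generalized confluence (Geach) condition.
F1: fails — aR²f but no w with fRw and aR²w.
F2: fails — vR²v but no w with vRw and vR²w.
F3: holds.
F4: holds.

F3, F4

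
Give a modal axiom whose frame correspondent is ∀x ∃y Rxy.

□ψ → ◇ψ

This is seriality; the standard corresponding axiom is D: □ψ → ◇ψ.
Suppose □ψ→◇ψ is valid. At any x set V(ψ)=W. Then □ψ at x, so ◇ψ at x, so x has a successor.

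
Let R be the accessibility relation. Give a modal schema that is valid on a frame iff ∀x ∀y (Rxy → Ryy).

□(□ψ → ψ)

This is shift-reflexivity; the standard corresponding axiom is T□: □(□ψ → ψ).
Suppose □(□ψ→ψ) is valid. Take Rxy and set V(ψ)={w : Ryw}. Then at y, □ψ holds; since □(□ψ→ψ) at x, □ψ→ψ at y, so ψ at y, i.e. Ryy.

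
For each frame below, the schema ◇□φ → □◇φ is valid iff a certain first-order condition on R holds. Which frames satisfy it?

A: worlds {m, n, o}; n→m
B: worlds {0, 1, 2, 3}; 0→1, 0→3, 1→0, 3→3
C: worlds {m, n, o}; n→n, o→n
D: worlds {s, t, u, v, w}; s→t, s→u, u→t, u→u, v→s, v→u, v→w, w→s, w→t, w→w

C

This is the axiom for convergence; its first-order frame correspondent is ∀x ∀y ∀z (Rxy ∧ Rxz → ∃w (Ryw ∧ Rzw)).
A: fails — Rnm and Rnm but m and m have no common successor.
B: fails — R01 and R03 but 1 and 3 have no common successor.
C: satisfies the condition.
D: fails — Rsu and Rst but u and t have no common successor.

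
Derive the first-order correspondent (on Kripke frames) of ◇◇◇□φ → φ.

∀x ∀y (xR³y → ∃w (yRw ∧ x = w))

This is a Sahlqvist (Geach-type) schema ◇^3□^1φ → □^0◇^0φ.
Minimal-valuation argument: fix x; take any y with xR^3y and any z with xR^0z. Set V(φ) to the set of worlds R-reachable from y in exactly 1 step. Then □^1φ holds at y, so the antecedent holds at x; validity forces ◇^0φ at z, giving a w with zR^0w and yR^1w.
First-order correspondent: ∀x ∀y (xR³y → ∃w (yRw ∧ x = w)).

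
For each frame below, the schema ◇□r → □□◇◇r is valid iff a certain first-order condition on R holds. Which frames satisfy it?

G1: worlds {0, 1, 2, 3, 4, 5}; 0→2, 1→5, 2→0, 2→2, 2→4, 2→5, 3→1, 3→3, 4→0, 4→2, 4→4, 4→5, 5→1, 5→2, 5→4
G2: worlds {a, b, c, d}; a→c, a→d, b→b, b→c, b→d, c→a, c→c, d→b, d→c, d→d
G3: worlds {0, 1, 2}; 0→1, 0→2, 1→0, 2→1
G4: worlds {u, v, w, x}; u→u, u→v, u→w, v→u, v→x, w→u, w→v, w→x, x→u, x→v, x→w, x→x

This is the axiom for a generalized confluence (Geach) condition; its first-order frame correspondent is ∀x ∀y ∀z ((xRy ∧ xR²z) → ∃w (yRw ∧ zR²w)).
G1: fails — 3R1, 3R²1 but no w with 1Rw and 1R²w.
G2: satisfies the condition.
G3: fails — 0R1, 0R²1 but no w with 1Rw and 1R²w.
G4: satisfies the condition.
Valid on: G2, G4.

G2, G4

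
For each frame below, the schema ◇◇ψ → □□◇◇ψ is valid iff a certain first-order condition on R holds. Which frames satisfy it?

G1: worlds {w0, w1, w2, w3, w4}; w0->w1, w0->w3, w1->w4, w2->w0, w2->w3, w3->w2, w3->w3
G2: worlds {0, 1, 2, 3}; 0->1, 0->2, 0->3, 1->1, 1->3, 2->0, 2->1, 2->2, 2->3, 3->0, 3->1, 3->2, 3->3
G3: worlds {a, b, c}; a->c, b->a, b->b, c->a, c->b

G2

This is the axiom for a generalized confluence (Geach) condition; its first-order frame correspondent is ∀x ∀y ∀z ((xR²y ∧ xR²z) → ∃w (y = w ∧ zR²w)).
G1: fails — w0R²w2, w0R²w4 but no w with w2=w and w4R²w.
G2: satisfies the condition.
G3: fails — bR²c, bR²a but no w with c=w and aR²w.
Valid on: G2.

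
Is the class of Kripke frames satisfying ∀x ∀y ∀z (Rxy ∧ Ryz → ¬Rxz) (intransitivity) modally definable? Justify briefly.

No

Modal frame validity is preserved under surjective bounded morphisms.
The 5-cycle (worlds w0,w1,w2,w3,w4 with w0→w1→w2→w3→w4→w0) is intransitive. Mapping every world to a single reflexive point • is a surjective bounded morphism; the reflexive point is not intransitive (R••∧R•• but R••).
So the class is not modally definable.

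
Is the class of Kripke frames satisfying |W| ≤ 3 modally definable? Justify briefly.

If a class were modally definable it would be closed under disjoint unions (Goldblatt–Thomason).
Any modal formula valid on each of 4 disjoint one-world frames is valid on their disjoint union (validity is preserved under disjoint unions). Each one-world frame has |W|=1≤3, but the union has |W|=4.
So the class is not modally definable.

No — not modally definable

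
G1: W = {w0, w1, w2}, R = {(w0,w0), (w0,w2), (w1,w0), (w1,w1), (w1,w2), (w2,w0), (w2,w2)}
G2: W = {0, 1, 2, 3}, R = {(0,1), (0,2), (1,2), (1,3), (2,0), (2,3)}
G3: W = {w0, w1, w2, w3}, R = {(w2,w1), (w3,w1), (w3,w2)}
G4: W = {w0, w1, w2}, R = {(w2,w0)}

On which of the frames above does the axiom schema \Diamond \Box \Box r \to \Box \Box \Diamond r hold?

G1, G4

The schema corresponds to a generalized confluence (Geach) condition: \forall x \forall y \forall z ((xRy \wedge x R^2 z) \to \exists w (y R^2 w \wedge zRw)).
G1: ✓.
G2: fails — 0R1, 0R²0 but no w with 1R²w and 0Rw.
G3: fails — w3Rw1, w3R²w1 but no w with w1R²w and w1Rw.
G4: ✓.
Valid on: G1, G4.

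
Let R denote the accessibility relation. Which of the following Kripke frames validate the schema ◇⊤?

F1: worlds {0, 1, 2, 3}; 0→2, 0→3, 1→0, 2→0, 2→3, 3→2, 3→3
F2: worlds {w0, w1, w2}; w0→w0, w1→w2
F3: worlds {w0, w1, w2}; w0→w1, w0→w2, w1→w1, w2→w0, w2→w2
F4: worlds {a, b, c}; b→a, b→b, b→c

The schema corresponds to seriality: ∀x ∃y Rxy.
F1: ✓.
F2: fails — world w2 has no successor.
F3: ✓.
F4: fails — world a has no successor.

F1, F3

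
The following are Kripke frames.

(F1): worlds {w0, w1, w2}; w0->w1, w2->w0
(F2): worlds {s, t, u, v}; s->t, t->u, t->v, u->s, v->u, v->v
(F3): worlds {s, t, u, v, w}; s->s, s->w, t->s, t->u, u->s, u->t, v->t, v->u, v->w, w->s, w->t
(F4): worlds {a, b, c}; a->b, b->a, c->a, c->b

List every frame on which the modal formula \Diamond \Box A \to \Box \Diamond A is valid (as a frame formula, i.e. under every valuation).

This is the axiom for convergence; its first-order frame correspondent is \forall x \forall y \forall z (Rxy \wedge Rxz \to \exists w (Ryw \wedge Rzw)).
(F1): fails — Rw0w1 and Rw0w1 but w1 and w1 have no common successor.
(F2): fails — Rtv and Rtu but v and u have no common successor.
(F3): satisfies the condition.
(F4): fails — Rca and Rcb but a and b have no common successor.

(F3)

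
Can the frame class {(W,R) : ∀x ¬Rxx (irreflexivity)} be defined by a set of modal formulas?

Not modally definable

If a class were modally definable it would be closed under surjective bounded morphisms (Goldblatt–Thomason).
The 4-cycle (worlds s,t,u,v with s→t→u→v→s) is irreflexive, and the map sending every world to a single reflexive point • is a surjective bounded morphism (forth: every edge maps to (•,•); back: every world has a successor). So any modal formula valid on the 4-cycle is also valid on the reflexive point, which is not irreflexive.
So no modal formula (or set of formulas) defines exactly the irreflexive frames.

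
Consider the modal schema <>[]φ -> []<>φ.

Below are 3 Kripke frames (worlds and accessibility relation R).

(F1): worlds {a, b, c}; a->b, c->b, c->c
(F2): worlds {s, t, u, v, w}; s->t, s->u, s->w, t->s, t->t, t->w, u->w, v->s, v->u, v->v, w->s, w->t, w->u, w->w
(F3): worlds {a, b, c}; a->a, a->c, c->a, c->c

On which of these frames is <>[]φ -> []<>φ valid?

(F3)

Frame correspondent (Sahlqvist): forall x forall y forall z (Rxy & Rxz -> exists w (Ryw & Rzw)) — i.e. convergence.
(F1): fails — Rab and Rab but b and b have no common successor.
(F2): fails — Rvv and Rvu but v and u have no common successor.
(F3): holds.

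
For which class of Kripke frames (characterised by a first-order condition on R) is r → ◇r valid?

reflexivity: ∀x Rxx

This is frame-equivalent to □r → r (substitute ¬r for r and contrapose).
Suppose □r→r is valid. At any x set V(r)={w : Rxw}. Then □r holds at x, so r holds at x, i.e. Rxx.
Conversely, on a frame with reflexivity the schema holds at every world under every valuation.
So the correspondent is reflexivity.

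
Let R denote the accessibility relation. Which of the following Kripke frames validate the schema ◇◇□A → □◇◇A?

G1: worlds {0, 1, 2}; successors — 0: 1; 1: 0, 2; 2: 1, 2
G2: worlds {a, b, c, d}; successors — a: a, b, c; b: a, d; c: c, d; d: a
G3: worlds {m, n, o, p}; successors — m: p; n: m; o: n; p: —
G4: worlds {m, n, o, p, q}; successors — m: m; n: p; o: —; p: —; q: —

This is the axiom for a generalized confluence (Geach) condition; its first-order frame correspondent is ∀x ∀y ∀z ((xR²y ∧ xRz) → ∃w (yRw ∧ zR²w)).
G1: satisfies the condition.
G2: satisfies the condition.
G3: fails — nR²p, nRm but no w with pRw and mR²w.
G4: satisfies the condition.
Valid on: G1, G2, G4.

G1, G2, G4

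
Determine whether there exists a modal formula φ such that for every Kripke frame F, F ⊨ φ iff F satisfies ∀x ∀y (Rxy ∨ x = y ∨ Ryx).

Any modally definable frame class is closed under disjoint unions.
Take 4 disjoint single-world reflexive frames: each is trivially connected, but their disjoint union has 4 worlds with no edge between distinct components, so it is not connected.
So no modal formula (or set of formulas) defines exactly the connected frames.

No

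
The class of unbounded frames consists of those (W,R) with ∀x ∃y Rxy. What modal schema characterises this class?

□r → ◇r

The condition is seriality. The D schema □r → ◇r defines it.
Suppose □r→◇r is valid. At any x set V(r)=W. Then □r at x, so ◇r at x, so x has a successor.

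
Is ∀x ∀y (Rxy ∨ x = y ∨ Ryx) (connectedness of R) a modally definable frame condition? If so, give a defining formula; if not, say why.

Not definable by any modal formula

If a class were modally definable it would be closed under disjoint unions (Goldblatt–Thomason).
Take 3 disjoint single-world reflexive frames: each is trivially connected, but their disjoint union has 3 worlds with no edge between distinct components, so it is not connected.
Hence connectedness of R is not modally definable.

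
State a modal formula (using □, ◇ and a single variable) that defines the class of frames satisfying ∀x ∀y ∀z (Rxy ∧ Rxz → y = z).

◇ψ → □ψ

This is partial functionality; the standard corresponding axiom is CD: ◇ψ → □ψ.
Suppose ◇ψ→□ψ is valid. Take Rxy, Rxz and set V(ψ)={y}. Then ◇ψ at x, so □ψ at x, so ψ at z, i.e. z=y.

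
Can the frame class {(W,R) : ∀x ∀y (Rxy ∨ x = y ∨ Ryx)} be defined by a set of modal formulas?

Not modally definable

If a class were modally definable it would be closed under disjoint unions (Goldblatt–Thomason).
Take 3 disjoint single-world reflexive frames: each is trivially connected, but their disjoint union has 3 worlds with no edge between distinct components, so it is not connected.
So the class is not modally definable.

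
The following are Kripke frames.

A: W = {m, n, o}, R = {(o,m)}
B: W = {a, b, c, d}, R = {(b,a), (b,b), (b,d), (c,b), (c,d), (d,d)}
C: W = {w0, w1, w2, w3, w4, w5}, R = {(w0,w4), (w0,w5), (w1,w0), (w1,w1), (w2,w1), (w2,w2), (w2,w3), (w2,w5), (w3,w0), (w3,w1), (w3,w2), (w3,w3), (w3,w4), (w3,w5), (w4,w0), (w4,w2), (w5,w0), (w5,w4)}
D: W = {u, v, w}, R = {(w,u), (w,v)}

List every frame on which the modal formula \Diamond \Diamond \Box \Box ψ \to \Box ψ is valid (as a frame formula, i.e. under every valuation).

This is the axiom for a generalized confluence (Geach) condition; its first-order frame correspondent is \forall x \forall y \forall z ((x R^2 y \wedge xRz) \to \exists w (y R^2 w \wedge z = w)).
A: ✓.
B: fails — bR²a, bRa but no w with aR²w and a=w.
C: fails — w0R²w0, w0Rw5 but no w with w0R²w and w5=w.
D: ✓.
Valid on: A, D.

A, D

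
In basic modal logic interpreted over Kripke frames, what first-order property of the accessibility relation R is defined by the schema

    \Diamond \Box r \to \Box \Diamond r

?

This schema is the .2 axiom.
Its frame correspondent is convergence — \forall x \forall y \forall z (Rxy \wedge Rxz \to \exists w (Ryw \wedge Rzw)).

Convergence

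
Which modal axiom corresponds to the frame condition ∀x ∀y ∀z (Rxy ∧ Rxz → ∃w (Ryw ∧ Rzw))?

◇□q → □◇q

The condition is convergence. The .2 schema ◇□q → □◇q defines it.
Suppose ◇□q→□◇q is valid. Take Rxy, Rxz and set V(q)={w : Ryw}. Then □q at y so ◇□q at x, so □◇q at x, so ◇q at z, giving w with Rzw and Ryw.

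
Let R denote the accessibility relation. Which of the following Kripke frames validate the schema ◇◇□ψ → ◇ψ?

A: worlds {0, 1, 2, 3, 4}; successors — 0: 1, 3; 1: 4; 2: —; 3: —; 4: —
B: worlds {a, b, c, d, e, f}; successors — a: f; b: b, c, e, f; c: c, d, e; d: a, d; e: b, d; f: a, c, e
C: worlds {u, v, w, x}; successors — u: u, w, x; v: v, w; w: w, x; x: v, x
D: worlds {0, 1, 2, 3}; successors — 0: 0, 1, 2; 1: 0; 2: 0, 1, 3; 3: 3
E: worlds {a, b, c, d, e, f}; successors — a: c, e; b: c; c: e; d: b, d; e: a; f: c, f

Frame correspondent (Sahlqvist): ∀x ∀y (xR²y → ∃w (yRw ∧ xRw)) — i.e. a generalized confluence (Geach) condition.
A: fails — 0R²4 but no w with 4Rw and 0Rw.
B: fails — aR²c but no w with cRw and aRw.
C: condition met.
D: fails — 0R²3 but no w with 3Rw and 0Rw.
E: fails — aR²e but no w with eRw and aRw.

C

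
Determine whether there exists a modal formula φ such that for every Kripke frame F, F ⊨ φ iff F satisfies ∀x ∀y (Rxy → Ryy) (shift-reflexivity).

Definable; □(□r → r) defines it

This is a Sahlqvist condition; the T□ axiom □(□r → r) defines it.
Suppose □(□r→r) is valid. Take Rxy and set V(r)={w : Ryw}. Then at y, □r holds; since □(□r→r) at x, □r→r at y, so r at y, i.e. Ryy.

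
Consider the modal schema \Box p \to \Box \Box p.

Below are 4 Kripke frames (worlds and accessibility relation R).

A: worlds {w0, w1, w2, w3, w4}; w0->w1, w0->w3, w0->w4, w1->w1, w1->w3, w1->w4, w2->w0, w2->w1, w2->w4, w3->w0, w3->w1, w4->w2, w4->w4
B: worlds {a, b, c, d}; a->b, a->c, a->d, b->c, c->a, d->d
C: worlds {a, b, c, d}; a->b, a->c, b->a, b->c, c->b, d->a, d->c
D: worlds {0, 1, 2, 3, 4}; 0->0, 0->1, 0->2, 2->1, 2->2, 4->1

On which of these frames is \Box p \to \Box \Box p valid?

D

This is the axiom for transitivity; its first-order frame correspondent is \forall x \forall y \forall z (Rxy \wedge Ryz \to Rxz).
A: fails — Rw0w4 and Rw4w2 but not Rw0w2.
B: fails — Rbc and Rca but not Rba.
C: fails — Rbc and Rcb but not Rbb.
D: holds.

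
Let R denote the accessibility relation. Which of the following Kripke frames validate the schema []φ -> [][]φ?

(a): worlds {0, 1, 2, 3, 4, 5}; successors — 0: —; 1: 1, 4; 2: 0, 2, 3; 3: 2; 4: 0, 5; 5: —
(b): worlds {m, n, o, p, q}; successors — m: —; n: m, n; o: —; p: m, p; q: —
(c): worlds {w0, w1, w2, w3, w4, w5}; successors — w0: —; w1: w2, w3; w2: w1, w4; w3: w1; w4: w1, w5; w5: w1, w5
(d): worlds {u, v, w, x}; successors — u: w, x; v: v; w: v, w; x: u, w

(b)

This is the axiom for transitivity; its first-order frame correspondent is forall x forall y forall z (Rxy & Ryz -> Rxz).
(a): fails — R32 and R23 but not R33.
(b): holds.
(c): fails — Rw1w2 and Rw2w4 but not Rw1w4.
(d): fails — Rxw and Rwv but not Rxv.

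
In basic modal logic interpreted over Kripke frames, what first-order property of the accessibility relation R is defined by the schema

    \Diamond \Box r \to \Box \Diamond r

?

Suppose ◇□r→□◇r is valid. Take Rxy, Rxz and set V(r)={w : Ryw}. Then □r at y so ◇□r at x, so □◇r at x, so ◇r at z, giving w with Rzw and Ryw.

convergence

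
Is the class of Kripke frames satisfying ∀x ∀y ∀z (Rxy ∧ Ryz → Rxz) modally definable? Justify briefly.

The condition is transitivity. A defining modal formula is □r → □□r.
Suppose □r→□□r is valid. Take Rxy, Ryz and set V(r)={w : Rxw}. Then □r at x, so □□r at x, so □r at y, so r at z, i.e. Rxz.

Yes, by □r → □□r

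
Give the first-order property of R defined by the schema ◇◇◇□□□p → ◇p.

This is a Sahlqvist (Geach-type) schema ◇^3□^3p → □^0◇^1p.
Minimal-valuation argument: fix x; take any y with xR^3y and any z with xR^0z. Set V(p) to the set of worlds R-reachable from y in exactly 3 steps. Then □^3p holds at y, so the antecedent holds at x; validity forces ◇^1p at z, giving a w with zR^1w and yR^3w.
First-order correspondent: ∀x ∀y (xR³y → ∃w (yR³w ∧ xRw)).

∀x ∀y (xR³y → ∃w (yR³w ∧ xRw))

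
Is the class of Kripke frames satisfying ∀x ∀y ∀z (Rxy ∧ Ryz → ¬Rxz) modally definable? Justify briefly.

Any modally definable frame class is closed under surjective bounded morphisms.
The 7-cycle (worlds a,b,c,d,e,f,g with a→b→c→d→e→f→g→a) is intransitive. Mapping every world to a single reflexive point • is a surjective bounded morphism; the reflexive point is not intransitive (R••∧R•• but R••).
Hence intransitivity is not modally definable.

Not modally definable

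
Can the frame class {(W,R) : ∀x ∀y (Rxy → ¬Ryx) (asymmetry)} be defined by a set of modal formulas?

Any modally definable frame class is closed under surjective bounded morphisms.
The 4-cycle (worlds s,t,u,v with s→t→u→v→s) is asymmetric. Mapping every world to a single reflexive point • is a surjective bounded morphism, and the reflexive point is not asymmetric (R•• but asymmetry requires ¬R••).
So no modal formula (or set of formulas) defines exactly the asymmetric frames.

No — not modally definable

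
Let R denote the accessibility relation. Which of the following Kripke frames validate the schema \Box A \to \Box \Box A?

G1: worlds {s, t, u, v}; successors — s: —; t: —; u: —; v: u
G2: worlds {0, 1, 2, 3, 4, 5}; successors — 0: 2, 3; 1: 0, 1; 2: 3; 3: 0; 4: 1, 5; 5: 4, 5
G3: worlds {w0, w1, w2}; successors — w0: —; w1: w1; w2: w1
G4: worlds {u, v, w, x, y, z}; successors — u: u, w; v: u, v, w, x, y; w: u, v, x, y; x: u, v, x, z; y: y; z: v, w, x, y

G1, G3

This is the axiom for transitivity; its first-order frame correspondent is \forall x \forall y \forall z (Rxy \wedge Ryz \to Rxz).
G1: condition met.
G2: fails — R10 and R02 but not R12.
G3: condition met.
G4: fails — Rwx and Rxz but not Rwz.
Valid on: G1, G3.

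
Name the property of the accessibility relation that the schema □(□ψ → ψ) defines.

This is the T□ axiom.
It corresponds to shift-reflexivity: ∀x ∀y (Rxy → Ryy).

shift-reflexivity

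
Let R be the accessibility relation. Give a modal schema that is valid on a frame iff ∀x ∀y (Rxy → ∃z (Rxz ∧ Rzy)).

□□s → □s

This is density; the standard corresponding axiom is C4: □□s → □s.
Suppose □□s→□s is valid. Take Rxy and set V(s)={w : xR²w}. Then □□s at x, so □s at x, so s at y, i.e. ∃z(Rxz∧Rzy).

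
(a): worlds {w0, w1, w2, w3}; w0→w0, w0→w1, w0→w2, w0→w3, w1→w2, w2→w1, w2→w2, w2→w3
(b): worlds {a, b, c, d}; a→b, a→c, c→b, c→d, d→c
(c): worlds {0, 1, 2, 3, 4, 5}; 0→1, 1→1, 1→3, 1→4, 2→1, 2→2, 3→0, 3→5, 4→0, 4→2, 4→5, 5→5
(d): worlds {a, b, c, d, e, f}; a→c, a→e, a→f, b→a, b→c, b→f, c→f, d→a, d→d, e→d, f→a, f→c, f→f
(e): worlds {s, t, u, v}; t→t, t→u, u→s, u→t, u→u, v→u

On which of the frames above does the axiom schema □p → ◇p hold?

Frame correspondent (Sahlqvist): ∀x ∃y Rxy — i.e. seriality.
(a): fails — world w3 has no successor.
(b): fails — world b has no successor.
(c): condition met.
(d): condition met.
(e): fails — world s has no successor.

(c), (d)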